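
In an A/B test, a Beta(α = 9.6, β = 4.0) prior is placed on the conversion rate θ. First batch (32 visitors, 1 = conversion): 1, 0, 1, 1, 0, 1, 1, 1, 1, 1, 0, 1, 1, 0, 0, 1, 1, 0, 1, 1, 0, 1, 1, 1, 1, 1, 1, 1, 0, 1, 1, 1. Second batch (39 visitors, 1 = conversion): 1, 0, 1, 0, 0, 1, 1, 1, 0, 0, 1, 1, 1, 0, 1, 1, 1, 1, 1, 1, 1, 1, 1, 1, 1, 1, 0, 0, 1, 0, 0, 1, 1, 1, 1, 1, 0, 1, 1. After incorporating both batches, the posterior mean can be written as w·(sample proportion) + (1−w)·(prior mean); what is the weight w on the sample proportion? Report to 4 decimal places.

The Beta prior is conjugate to a Binomial/Bernoulli likelihood; the update adds successes to α and failures to β.
Total number of visitors: n = 32 + 39 = 71.
Posterior mean = (α₀+k)/(α₀+β₀+n) = [n/(α₀+β₀+n)]·(k/n) + [(α₀+β₀)/(α₀+β₀+n)]·α₀/(α₀+β₀), so only n and the prior enter the weight.
The weight on the data is w = n/(α₀+β₀+n) = 71/(9.6+4.0+71) = 71/84.6 = 0.8392.

0.8392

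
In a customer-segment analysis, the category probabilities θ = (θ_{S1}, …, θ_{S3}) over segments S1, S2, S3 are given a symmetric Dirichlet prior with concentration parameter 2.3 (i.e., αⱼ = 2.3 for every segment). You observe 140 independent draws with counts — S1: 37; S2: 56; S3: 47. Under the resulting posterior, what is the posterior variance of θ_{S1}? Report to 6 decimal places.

The Dirichlet prior is conjugate to the Multinomial likelihood: each posterior αⱼ = prior αⱼ + observed count nⱼ.
Posterior concentration: (39.3, 58.3, 49.3), total = 146.9.
Var[θ_j] = α_j(Σα−α_j)/((Σα)²(Σα+1)) = 39.3·107.6/(146.9²·147.9) = 0.001325.

0.001325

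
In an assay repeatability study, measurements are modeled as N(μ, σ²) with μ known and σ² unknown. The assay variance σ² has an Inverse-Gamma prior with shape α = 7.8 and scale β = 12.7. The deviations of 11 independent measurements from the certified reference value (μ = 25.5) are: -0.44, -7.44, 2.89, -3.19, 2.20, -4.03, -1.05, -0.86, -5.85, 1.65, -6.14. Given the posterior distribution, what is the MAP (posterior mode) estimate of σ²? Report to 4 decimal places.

6.8896

With known mean μ and an Inverse-Gamma(α, β) prior on σ², the Normal likelihood is conjugate: posterior is Inv-Gamma(α + n/2, β + Σ(xᵢ−μ)²/2).
Σ(xᵢ−μ)² = (-0.44)² + (-7.44)² + (2.89)² + (-3.19)² + (2.20)² + (-4.03)² + (-1.05)² + (-0.86)² + (-5.85)² + (1.65)² + (-6.14)² = 171.6430.
Posterior: Inv-Gamma(7.8 + 11/2, 12.7 + 171.6430/2) = Inv-Gamma(13.30, 98.52150).
Mode = β/(α+1) = 98.52150/14.30 = 6.8896.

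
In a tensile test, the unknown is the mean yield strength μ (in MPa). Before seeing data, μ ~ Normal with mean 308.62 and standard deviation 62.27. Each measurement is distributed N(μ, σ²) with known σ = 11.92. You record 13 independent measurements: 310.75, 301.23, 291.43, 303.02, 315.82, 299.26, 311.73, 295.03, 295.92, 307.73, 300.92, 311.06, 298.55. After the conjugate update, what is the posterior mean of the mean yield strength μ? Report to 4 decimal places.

For Normal data with known variance σ², a Normal(μ₀, σ₀²) prior on μ is conjugate. Posterior precision = 1/σ₀² + n/σ²; posterior mean is the precision-weighted average of μ₀ and x̄.
Σxᵢ = 310.75 + 301.23 + 291.43 + 303.02 + 315.82 + 299.26 + 311.73 + 295.03 + 295.92 + 307.73 + 300.92 + 311.06 + 298.55 = 3942.45, so n·x̄ = 3942.45.
σ₀² = 62.27² = 3877.5529, σ² = 11.92² = 142.0864; σ² + n·σ₀² = 142.0864 + 13·3877.5529 = 50550.2741.
Posterior mean = (μ₀/σ₀² + n·x̄/σ²)/(1/σ₀² + n/σ²) = (σ²·μ₀ + σ₀²·n·x̄)/(σ² + n·σ₀²) = (142.0864·308.62 + 3877.5529·3942.45)/50550.2741 = 15330909.135373/50550.2741 = 303.2804.

303.2804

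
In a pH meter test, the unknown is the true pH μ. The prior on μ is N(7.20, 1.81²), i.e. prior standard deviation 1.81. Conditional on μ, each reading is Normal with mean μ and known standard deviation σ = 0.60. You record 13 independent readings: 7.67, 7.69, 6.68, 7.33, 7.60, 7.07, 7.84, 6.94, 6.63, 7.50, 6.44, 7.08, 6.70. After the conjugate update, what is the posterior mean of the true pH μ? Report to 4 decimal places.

For Normal data with known variance σ², a Normal(μ₀, σ₀²) prior on μ is conjugate. Posterior precision = 1/σ₀² + n/σ²; posterior mean is the precision-weighted average of μ₀ and x̄.
Σxᵢ = 7.67 + 7.69 + 6.68 + 7.33 + 7.60 + 7.07 + 7.84 + 6.94 + 6.63 + 7.50 + 6.44 + 7.08 + 6.70 = 93.17, so n·x̄ = 93.17.
σ₀² = 1.81² = 3.2761, σ² = 0.60² = 0.36; σ² + n·σ₀² = 0.36 + 13·3.2761 = 42.9493.
Posterior mean = (μ₀/σ₀² + n·x̄/σ²)/(1/σ₀² + n/σ²) = (σ²·μ₀ + σ₀²·n·x̄)/(σ² + n·σ₀²) = (0.36·7.20 + 3.2761·93.17)/42.9493 = 307.826237/42.9493 = 7.1672.

7.1672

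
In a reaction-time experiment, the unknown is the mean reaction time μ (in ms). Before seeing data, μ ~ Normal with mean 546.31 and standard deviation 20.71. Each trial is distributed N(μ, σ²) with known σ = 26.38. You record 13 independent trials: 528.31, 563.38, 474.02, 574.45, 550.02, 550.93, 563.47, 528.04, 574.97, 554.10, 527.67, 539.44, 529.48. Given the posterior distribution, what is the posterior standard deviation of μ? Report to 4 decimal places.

6.8986

For Normal data with known variance σ², a Normal(μ₀, σ₀²) prior on μ is conjugate. Posterior precision = 1/σ₀² + n/σ²; posterior mean is the precision-weighted average of μ₀ and x̄.
σ₀² = 20.71² = 428.9041, σ² = 26.38² = 695.9044; σ² + n·σ₀² = 695.9044 + 13·428.9041 = 6271.6577.
Posterior precision = 1/σ₀² + n/σ² = 1/428.9041 + 13/695.9044 = (σ² + n·σ₀²)/(σ₀²σ²) = 6271.6577/(428.9041·695.9044); posterior variance σₙ² = σ₀²σ²/(σ² + n·σ₀²) = 428.9041·695.9044/6271.6577 = 47.591285.
Posterior SD = √σₙ² = √(428.9041·695.9044/6271.6577) = 6.8986.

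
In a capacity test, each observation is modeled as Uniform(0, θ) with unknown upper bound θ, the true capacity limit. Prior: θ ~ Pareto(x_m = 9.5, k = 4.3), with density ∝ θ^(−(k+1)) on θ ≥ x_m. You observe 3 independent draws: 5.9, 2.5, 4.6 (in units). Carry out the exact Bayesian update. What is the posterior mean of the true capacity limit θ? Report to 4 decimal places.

11.0079

A Pareto(scale x_m, shape k) prior on the upper bound θ of Uniform(0, θ) is conjugate: posterior is Pareto(max(x_m, max xᵢ), k + n).
Sample maximum = 5.9; prior scale x_m = 9.5 → posterior scale = max = 9.5.
Posterior shape = 4.3 + 3 = 7.3.
E[θ|data] = k·x_m/(k−1) = 7.3·9.5/6.3 = 11.0079.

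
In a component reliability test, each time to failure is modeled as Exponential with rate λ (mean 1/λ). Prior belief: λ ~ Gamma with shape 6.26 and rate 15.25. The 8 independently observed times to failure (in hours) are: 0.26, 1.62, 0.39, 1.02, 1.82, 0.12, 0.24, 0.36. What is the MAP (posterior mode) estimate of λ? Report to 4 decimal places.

0.6290

With a Gamma(shape α, rate β) prior on the exponential rate λ, the posterior after n observations with total T = Σxᵢ is Gamma(α+n, β+T).
Sum of observations T = 5.83 hours; n = 8.
Posterior: Gamma(6.26+8, 15.25+5.83) = Gamma(14.26, 21.08).
Mode = (α−1)/β = 0.6290.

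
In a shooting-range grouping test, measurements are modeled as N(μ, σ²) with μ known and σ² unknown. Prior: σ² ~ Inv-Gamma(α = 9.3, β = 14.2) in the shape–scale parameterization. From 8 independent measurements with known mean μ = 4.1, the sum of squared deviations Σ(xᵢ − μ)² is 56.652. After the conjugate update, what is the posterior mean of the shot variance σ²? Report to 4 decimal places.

3.4574

With known mean μ and an Inverse-Gamma(α, β) prior on σ², the Normal likelihood is conjugate: posterior is Inv-Gamma(α + n/2, β + Σ(xᵢ−μ)²/2).
Posterior: Inv-Gamma(9.3 + 8/2, 14.2 + 56.652/2) = Inv-Gamma(13.30, 42.5260).
E[σ²|data] = β/(α−1) = 42.5260/12.30 = 3.4574.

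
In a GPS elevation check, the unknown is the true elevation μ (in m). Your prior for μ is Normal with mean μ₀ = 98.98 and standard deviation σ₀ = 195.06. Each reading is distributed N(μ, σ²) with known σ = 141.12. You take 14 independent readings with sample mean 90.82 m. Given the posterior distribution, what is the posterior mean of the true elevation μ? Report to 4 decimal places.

For Normal data with known variance σ², a Normal(μ₀, σ₀²) prior on μ is conjugate. Posterior precision = 1/σ₀² + n/σ²; posterior mean is the precision-weighted average of μ₀ and x̄.
n·x̄ = 14·90.82 = 1271.48.
σ₀² = 195.06² = 38048.4036, σ² = 141.12² = 19914.8544; σ² + n·σ₀² = 19914.8544 + 14·38048.4036 = 552592.5048.
Posterior mean = (μ₀/σ₀² + n·x̄/σ²)/(1/σ₀² + n/σ²) = (σ²·μ₀ + σ₀²·n·x̄)/(σ² + n·σ₀²) = (19914.8544·98.98 + 38048.4036·1271.48)/552592.5048 = 50348956.49784/552592.5048 = 91.1141.

91.1141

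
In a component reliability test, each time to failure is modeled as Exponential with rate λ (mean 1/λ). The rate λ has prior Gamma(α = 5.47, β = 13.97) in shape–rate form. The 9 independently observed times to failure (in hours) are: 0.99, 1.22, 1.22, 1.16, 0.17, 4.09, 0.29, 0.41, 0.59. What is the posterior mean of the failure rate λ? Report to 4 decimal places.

With a Gamma(shape α, rate β) prior on the exponential rate λ, the posterior after n observations with total T = Σxᵢ is Gamma(α+n, β+T).
Sum of observations T = 10.14 hours; n = 9.
Posterior: Gamma(5.47+9, 13.97+10.14) = Gamma(14.47, 24.11).
Posterior mean of λ = α/β = 14.47/24.11 = 0.6002.

0.6002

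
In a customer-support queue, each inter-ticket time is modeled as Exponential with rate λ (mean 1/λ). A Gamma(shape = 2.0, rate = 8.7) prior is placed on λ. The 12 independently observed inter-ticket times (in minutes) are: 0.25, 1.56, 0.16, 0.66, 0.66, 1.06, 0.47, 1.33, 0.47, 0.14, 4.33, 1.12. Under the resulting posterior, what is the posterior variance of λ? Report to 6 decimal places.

With a Gamma(shape α, rate β) prior on the exponential rate λ, the posterior after n observations with total T = Σxᵢ is Gamma(α+n, β+T).
Sum of observations T = 12.21 minutes; n = 12.
Posterior: Gamma(2.0+12, 8.7+12.21) = Gamma(14.0, 20.91).
Var = α/β² = 0.032020.

0.032020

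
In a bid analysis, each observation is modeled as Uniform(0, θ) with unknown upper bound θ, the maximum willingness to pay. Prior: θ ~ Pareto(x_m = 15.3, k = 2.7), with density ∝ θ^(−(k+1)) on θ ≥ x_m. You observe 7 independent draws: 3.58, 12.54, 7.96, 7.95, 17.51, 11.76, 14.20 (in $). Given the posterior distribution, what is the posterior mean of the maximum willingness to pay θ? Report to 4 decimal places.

19.5226

A Pareto(scale x_m, shape k) prior on the upper bound θ of Uniform(0, θ) is conjugate: posterior is Pareto(max(x_m, max xᵢ), k + n).
Sample maximum = 17.51; prior scale x_m = 15.3 → posterior scale = max = 17.51.
Posterior shape = 2.7 + 7 = 9.7.
E[θ|data] = k·x_m/(k−1) = 9.7·17.51/8.7 = 19.5226.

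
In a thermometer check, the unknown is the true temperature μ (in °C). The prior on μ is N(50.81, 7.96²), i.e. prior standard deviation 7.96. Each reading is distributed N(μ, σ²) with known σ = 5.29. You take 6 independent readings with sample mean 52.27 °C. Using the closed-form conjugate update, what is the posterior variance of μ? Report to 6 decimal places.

For Normal data with known variance σ², a Normal(μ₀, σ₀²) prior on μ is conjugate. Posterior precision = 1/σ₀² + n/σ²; posterior mean is the precision-weighted average of μ₀ and x̄.
σ₀² = 7.96² = 63.3616, σ² = 5.29² = 27.9841; σ² + n·σ₀² = 27.9841 + 6·63.3616 = 408.1537.
Posterior precision = 1/σ₀² + n/σ² = 1/63.3616 + 6/27.9841 = (σ² + n·σ₀²)/(σ₀²σ²) = 408.1537/(63.3616·27.9841); posterior variance σₙ² = σ₀²σ²/(σ² + n·σ₀²) = 63.3616·27.9841/408.1537 = 4.344239.

4.344239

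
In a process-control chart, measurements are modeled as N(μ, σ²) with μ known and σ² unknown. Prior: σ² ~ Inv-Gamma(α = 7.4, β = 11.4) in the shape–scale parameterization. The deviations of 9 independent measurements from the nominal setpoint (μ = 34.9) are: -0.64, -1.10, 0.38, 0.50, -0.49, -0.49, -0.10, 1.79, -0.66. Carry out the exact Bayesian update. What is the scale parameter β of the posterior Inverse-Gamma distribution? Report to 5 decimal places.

With known mean μ and an Inverse-Gamma(α, β) prior on σ², the Normal likelihood is conjugate: posterior is Inv-Gamma(α + n/2, β + Σ(xᵢ−μ)²/2).
Σ(xᵢ−μ)² = (-0.64)² + (-1.10)² + (0.38)² + (0.50)² + (-0.49)² + (-0.49)² + (-0.10)² + (1.79)² + (-0.66)² = 6.1439.
Posterior: Inv-Gamma(7.4 + 9/2, 11.4 + 6.1439/2) = Inv-Gamma(11.90, 14.47195).
Posterior β = 14.47195.

14.47195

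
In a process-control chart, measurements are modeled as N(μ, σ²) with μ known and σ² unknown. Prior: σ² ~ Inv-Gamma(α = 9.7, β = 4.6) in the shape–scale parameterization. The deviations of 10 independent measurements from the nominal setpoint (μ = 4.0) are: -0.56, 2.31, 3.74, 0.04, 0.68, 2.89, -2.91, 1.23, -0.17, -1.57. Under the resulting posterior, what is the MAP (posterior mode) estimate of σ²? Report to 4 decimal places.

1.5964

With known mean μ and an Inverse-Gamma(α, β) prior on σ², the Normal likelihood is conjugate: posterior is Inv-Gamma(α + n/2, β + Σ(xᵢ−μ)²/2).
Σ(xᵢ−μ)² = (-0.56)² + (2.31)² + (3.74)² + (0.04)² + (0.68)² + (2.89)² + (-2.91)² + (1.23)² + (-0.17)² + (-1.57)² = 40.9282.
Posterior: Inv-Gamma(9.7 + 10/2, 4.6 + 40.9282/2) = Inv-Gamma(14.70, 25.06410).
Mode = β/(α+1) = 25.06410/15.70 = 1.5964.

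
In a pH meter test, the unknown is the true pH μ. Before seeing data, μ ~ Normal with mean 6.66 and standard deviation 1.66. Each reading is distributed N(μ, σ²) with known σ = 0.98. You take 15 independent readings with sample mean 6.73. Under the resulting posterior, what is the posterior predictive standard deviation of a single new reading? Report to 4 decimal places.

For Normal data with known variance σ², a Normal(μ₀, σ₀²) prior on μ is conjugate. Posterior precision = 1/σ₀² + n/σ²; posterior mean is the precision-weighted average of μ₀ and x̄.
σ₀² = 1.66² = 2.7556, σ² = 0.98² = 0.9604; σ² + n·σ₀² = 0.9604 + 15·2.7556 = 42.2944.
Posterior precision = 1/σ₀² + n/σ² = 1/2.7556 + 15/0.9604 = (σ² + n·σ₀²)/(σ₀²σ²) = 42.2944/(2.7556·0.9604); posterior variance σₙ² = σ₀²σ²/(σ² + n·σ₀²) = 2.7556·0.9604/42.2944 = 0.062573.
Predictive variance for one new observation = σₙ² + σ² = 2.7556·0.9604/42.2944 + 0.9604 = σ²·(σ₀² + 42.2944)/42.2944 = 0.9604·45.05/42.2944 = 1.022973; SD = √(0.9604·45.05/42.2944) = 1.0114.

1.0114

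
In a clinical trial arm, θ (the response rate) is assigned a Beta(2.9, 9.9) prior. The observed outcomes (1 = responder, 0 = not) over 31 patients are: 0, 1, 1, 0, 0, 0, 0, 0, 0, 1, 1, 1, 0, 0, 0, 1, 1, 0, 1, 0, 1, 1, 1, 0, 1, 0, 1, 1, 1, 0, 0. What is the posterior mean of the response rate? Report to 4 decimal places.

The Beta prior is conjugate to a Binomial/Bernoulli likelihood; the update adds successes to α and failures to β.
Posterior: Beta(α+k, β+n−k) = Beta(2.9+15, 9.9+16) = Beta(17.9, 25.9).
Posterior mean = α/(α+β) = 17.9/43.8 = 0.4087.

0.4087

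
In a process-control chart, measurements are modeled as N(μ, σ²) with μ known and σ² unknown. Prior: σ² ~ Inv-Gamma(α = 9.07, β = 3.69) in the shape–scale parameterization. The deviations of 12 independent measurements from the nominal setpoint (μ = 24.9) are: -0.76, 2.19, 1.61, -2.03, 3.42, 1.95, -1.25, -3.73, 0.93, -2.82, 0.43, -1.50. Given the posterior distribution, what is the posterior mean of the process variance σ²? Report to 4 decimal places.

With known mean μ and an Inverse-Gamma(α, β) prior on σ², the Normal likelihood is conjugate: posterior is Inv-Gamma(α + n/2, β + Σ(xᵢ−μ)²/2).
Σ(xᵢ−μ)² = (-0.76)² + (2.19)² + (1.61)² + (-2.03)² + (3.42)² + (1.95)² + (-1.25)² + (-3.73)² + (0.93)² + (-2.82)² + (0.43)² + (-1.50)² = 54.3132.
Posterior: Inv-Gamma(9.07 + 12/2, 3.69 + 54.3132/2) = Inv-Gamma(15.07, 30.84660).
E[σ²|data] = β/(α−1) = 30.84660/14.07 = 2.1924.

2.1924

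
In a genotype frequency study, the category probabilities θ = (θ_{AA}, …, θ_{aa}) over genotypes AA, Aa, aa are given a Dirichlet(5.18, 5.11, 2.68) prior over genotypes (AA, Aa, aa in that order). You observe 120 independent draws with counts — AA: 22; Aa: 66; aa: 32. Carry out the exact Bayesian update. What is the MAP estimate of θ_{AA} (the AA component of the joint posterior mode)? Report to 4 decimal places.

The Dirichlet prior is conjugate to the Multinomial likelihood: each posterior αⱼ = prior αⱼ + observed count nⱼ.
Posterior concentration: (27.18, 71.11, 34.68), total = 132.97.
Joint mode component: (α_{AA}−1)/(Σα−K) = 26.18/129.97 = 0.2014.

0.2014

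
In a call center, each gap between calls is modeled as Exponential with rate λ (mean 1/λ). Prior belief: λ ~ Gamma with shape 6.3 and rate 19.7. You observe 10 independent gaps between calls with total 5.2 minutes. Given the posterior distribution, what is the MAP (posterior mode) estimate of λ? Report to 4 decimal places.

With a Gamma(shape α, rate β) prior on the exponential rate λ, the posterior after n observations with total T = Σxᵢ is Gamma(α+n, β+T).
Posterior: Gamma(6.3+10, 19.7+5.2) = Gamma(16.3, 24.9).
Mode = (α−1)/β = 0.6145.

0.6145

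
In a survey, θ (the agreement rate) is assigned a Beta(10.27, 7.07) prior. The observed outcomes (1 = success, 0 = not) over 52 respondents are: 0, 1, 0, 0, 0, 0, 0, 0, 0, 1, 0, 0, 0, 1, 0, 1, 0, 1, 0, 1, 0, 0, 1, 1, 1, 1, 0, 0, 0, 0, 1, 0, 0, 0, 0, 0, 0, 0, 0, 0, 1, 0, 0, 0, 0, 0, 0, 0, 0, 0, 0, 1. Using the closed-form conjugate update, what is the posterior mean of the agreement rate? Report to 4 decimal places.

The Beta prior is conjugate to a Binomial/Bernoulli likelihood; the update adds successes to α and failures to β.
Posterior: Beta(α+k, β+n−k) = Beta(10.27+13, 7.07+39) = Beta(23.27, 46.07).
Posterior mean = α/(α+β) = 23.27/69.34 = 0.3356.

0.3356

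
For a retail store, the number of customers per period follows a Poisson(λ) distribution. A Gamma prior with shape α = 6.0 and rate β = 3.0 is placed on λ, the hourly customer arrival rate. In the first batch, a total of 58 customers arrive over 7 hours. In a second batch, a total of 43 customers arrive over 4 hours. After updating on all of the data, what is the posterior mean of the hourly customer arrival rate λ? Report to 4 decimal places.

7.6429

With a Gamma(shape α, rate β) prior, the Poisson likelihood is conjugate: the posterior is Gamma(α + ΣXᵢ, β + n).
After batch 1: Gamma(α+S, β+n) = Gamma(6.0+58, 3.0+7) = Gamma(64.0, 10.0).
After batch 2: Gamma(α+S, β+n) = Gamma(64.0+43, 10.0+4) = Gamma(107.0, 14.0).
Posterior mean = α/β = 107.0/14.0 = 7.6429.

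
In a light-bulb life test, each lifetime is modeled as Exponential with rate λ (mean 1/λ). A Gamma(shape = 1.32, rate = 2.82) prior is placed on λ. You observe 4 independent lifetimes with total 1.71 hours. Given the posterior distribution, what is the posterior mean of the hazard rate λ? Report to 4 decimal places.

With a Gamma(shape α, rate β) prior on the exponential rate λ, the posterior after n observations with total T = Σxᵢ is Gamma(α+n, β+T).
Posterior: Gamma(1.32+4, 2.82+1.71) = Gamma(5.32, 4.53).
Posterior mean of λ = α/β = 5.32/4.53 = 1.1744.

1.1744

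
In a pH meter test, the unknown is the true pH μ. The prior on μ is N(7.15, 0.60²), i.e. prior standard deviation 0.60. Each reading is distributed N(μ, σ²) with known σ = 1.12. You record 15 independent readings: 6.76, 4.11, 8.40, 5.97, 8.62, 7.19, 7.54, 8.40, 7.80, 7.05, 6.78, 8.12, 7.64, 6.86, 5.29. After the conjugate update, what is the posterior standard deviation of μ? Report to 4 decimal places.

For Normal data with known variance σ², a Normal(μ₀, σ₀²) prior on μ is conjugate. Posterior precision = 1/σ₀² + n/σ²; posterior mean is the precision-weighted average of μ₀ and x̄.
σ₀² = 0.60² = 0.36, σ² = 1.12² = 1.2544; σ² + n·σ₀² = 1.2544 + 15·0.36 = 6.6544.
Posterior precision = 1/σ₀² + n/σ² = 1/0.36 + 15/1.2544 = (σ² + n·σ₀²)/(σ₀²σ²) = 6.6544/(0.36·1.2544); posterior variance σₙ² = σ₀²σ²/(σ² + n·σ₀²) = 0.36·1.2544/6.6544 = 0.067862.
Posterior SD = √σₙ² = √(0.36·1.2544/6.6544) = 0.2605.

0.2605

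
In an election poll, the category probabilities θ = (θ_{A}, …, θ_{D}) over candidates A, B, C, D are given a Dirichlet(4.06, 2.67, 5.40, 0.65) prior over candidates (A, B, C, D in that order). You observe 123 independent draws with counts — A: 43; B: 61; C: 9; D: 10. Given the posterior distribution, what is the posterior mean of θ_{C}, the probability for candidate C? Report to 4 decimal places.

0.1061

The Dirichlet prior is conjugate to the Multinomial likelihood: each posterior αⱼ = prior αⱼ + observed count nⱼ.
Posterior concentration: (47.06, 63.67, 14.40, 10.65), total = 135.78.
E[θ_{C}|data] = α_{C}/Σα = 14.40/135.78 = 0.1061.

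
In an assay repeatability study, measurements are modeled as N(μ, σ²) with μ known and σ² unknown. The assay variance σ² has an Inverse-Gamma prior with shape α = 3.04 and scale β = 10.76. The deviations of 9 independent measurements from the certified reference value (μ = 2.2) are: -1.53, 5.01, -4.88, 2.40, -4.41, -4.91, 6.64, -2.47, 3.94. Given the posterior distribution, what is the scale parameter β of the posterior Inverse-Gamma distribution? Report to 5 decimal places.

93.90285

With known mean μ and an Inverse-Gamma(α, β) prior on σ², the Normal likelihood is conjugate: posterior is Inv-Gamma(α + n/2, β + Σ(xᵢ−μ)²/2).
Σ(xᵢ−μ)² = (-1.53)² + (5.01)² + (-4.88)² + (2.40)² + (-4.41)² + (-4.91)² + (6.64)² + (-2.47)² + (3.94)² = 166.2857.
Posterior: Inv-Gamma(3.04 + 9/2, 10.76 + 166.2857/2) = Inv-Gamma(7.54, 93.90285).
Posterior β = 93.90285.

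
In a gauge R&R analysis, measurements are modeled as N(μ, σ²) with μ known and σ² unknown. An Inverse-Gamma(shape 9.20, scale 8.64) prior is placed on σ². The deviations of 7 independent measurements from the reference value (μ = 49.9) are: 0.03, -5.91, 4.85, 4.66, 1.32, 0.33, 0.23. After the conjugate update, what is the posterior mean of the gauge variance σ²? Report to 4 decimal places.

4.2458

With known mean μ and an Inverse-Gamma(α, β) prior on σ², the Normal likelihood is conjugate: posterior is Inv-Gamma(α + n/2, β + Σ(xᵢ−μ)²/2).
Σ(xᵢ−μ)² = (0.03)² + (-5.91)² + (4.85)² + (4.66)² + (1.32)² + (0.33)² + (0.23)² = 82.0713.
Posterior: Inv-Gamma(9.20 + 7/2, 8.64 + 82.0713/2) = Inv-Gamma(12.70, 49.67565).
E[σ²|data] = β/(α−1) = 49.67565/11.70 = 4.2458.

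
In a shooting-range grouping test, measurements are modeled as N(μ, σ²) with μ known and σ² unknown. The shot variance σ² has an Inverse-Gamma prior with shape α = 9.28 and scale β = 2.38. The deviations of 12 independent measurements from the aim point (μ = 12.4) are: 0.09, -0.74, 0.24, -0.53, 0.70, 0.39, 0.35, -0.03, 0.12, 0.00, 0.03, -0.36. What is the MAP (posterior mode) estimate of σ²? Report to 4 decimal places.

0.2016

With known mean μ and an Inverse-Gamma(α, β) prior on σ², the Normal likelihood is conjugate: posterior is Inv-Gamma(α + n/2, β + Σ(xᵢ−μ)²/2).
Σ(xᵢ−μ)² = (0.09)² + (-0.74)² + (0.24)² + (-0.53)² + (0.70)² + (0.39)² + (0.35)² + (-0.03)² + (0.12)² + (0.00)² + (0.03)² + (-0.36)² = 1.8046.
Posterior: Inv-Gamma(9.28 + 12/2, 2.38 + 1.8046/2) = Inv-Gamma(15.28, 3.28230).
Mode = β/(α+1) = 3.28230/16.28 = 0.2016.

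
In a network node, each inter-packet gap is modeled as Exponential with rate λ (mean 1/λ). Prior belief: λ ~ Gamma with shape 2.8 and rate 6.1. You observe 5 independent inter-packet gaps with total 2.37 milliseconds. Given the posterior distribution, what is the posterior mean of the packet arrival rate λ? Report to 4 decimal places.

With a Gamma(shape α, rate β) prior on the exponential rate λ, the posterior after n observations with total T = Σxᵢ is Gamma(α+n, β+T).
Posterior: Gamma(2.8+5, 6.1+2.37) = Gamma(7.8, 8.47).
Posterior mean of λ = α/β = 7.8/8.47 = 0.9209.

0.9209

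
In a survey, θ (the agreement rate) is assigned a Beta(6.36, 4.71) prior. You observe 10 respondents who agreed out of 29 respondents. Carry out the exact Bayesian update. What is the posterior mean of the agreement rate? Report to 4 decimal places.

The Beta prior is conjugate to a Binomial/Bernoulli likelihood; the update adds successes to α and failures to β.
Posterior: Beta(α+k, β+n−k) = Beta(6.36+10, 4.71+19) = Beta(16.36, 23.71).
Posterior mean = α/(α+β) = 16.36/40.07 = 0.4083.

0.4083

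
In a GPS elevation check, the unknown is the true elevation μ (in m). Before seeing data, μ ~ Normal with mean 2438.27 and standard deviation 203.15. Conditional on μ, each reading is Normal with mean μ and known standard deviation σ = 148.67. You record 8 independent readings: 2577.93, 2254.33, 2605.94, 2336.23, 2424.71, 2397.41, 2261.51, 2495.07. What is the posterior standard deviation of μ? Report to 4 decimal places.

50.8870

For Normal data with known variance σ², a Normal(μ₀, σ₀²) prior on μ is conjugate. Posterior precision = 1/σ₀² + n/σ²; posterior mean is the precision-weighted average of μ₀ and x̄.
σ₀² = 203.15² = 41269.9225, σ² = 148.67² = 22102.7689; σ² + n·σ₀² = 22102.7689 + 8·41269.9225 = 352262.1489.
Posterior precision = 1/σ₀² + n/σ² = 1/41269.9225 + 8/22102.7689 = (σ² + n·σ₀²)/(σ₀²σ²) = 352262.1489/(41269.9225·22102.7689); posterior variance σₙ² = σ₀²σ²/(σ² + n·σ₀²) = 41269.9225·22102.7689/352262.1489 = 2589.490703.
Posterior SD = √σₙ² = √(41269.9225·22102.7689/352262.1489) = 50.8870.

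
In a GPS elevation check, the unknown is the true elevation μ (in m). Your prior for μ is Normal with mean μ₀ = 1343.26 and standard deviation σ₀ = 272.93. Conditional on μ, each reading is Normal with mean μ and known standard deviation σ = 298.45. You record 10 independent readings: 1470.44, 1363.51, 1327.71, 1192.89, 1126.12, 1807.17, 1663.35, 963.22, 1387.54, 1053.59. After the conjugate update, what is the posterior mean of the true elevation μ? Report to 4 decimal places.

1336.3770

For Normal data with known variance σ², a Normal(μ₀, σ₀²) prior on μ is conjugate. Posterior precision = 1/σ₀² + n/σ²; posterior mean is the precision-weighted average of μ₀ and x̄.
Σxᵢ = 1470.44 + 1363.51 + 1327.71 + 1192.89 + 1126.12 + 1807.17 + 1663.35 + 963.22 + 1387.54 + 1053.59 = 13355.54, so n·x̄ = 13355.54.
σ₀² = 272.93² = 74490.7849, σ² = 298.45² = 89072.4025; σ² + n·σ₀² = 89072.4025 + 10·74490.7849 = 833980.2515.
Posterior mean = (μ₀/σ₀² + n·x̄/σ²)/(1/σ₀² + n/σ²) = (σ²·μ₀ + σ₀²·n·x̄)/(σ² + n·σ₀²) = (89072.4025·1343.26 + 74490.7849·13355.54)/833980.2515 = 1114512052.745496/833980.2515 = 1336.3770.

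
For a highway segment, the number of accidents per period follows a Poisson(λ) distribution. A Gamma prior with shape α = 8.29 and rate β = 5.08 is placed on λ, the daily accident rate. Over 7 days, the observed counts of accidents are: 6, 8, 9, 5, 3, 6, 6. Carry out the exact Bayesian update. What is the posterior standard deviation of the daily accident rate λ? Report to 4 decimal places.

0.5929

With a Gamma(shape α, rate β) prior, the Poisson likelihood is conjugate: the posterior is Gamma(α + ΣXᵢ, β + n).
Sum of counts S = 43 over n = 7 days.
Posterior: Gamma(α+S, β+n) = Gamma(8.29+43, 5.08+7) = Gamma(51.29, 12.08).
SD = √α/β = √51.29/12.08 = 0.5929.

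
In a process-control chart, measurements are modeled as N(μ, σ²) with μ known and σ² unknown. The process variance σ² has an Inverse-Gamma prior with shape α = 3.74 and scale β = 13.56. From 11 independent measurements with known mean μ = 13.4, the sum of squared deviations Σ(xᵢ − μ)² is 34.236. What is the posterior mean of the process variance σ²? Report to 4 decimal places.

3.7231

With known mean μ and an Inverse-Gamma(α, β) prior on σ², the Normal likelihood is conjugate: posterior is Inv-Gamma(α + n/2, β + Σ(xᵢ−μ)²/2).
Posterior: Inv-Gamma(3.74 + 11/2, 13.56 + 34.236/2) = Inv-Gamma(9.24, 30.6780).
E[σ²|data] = β/(α−1) = 30.6780/8.24 = 3.7231.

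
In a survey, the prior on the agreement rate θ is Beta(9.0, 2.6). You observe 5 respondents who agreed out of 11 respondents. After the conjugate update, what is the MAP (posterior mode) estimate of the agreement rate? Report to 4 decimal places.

0.6311

The Beta prior is conjugate to a Binomial/Bernoulli likelihood; the update adds successes to α and failures to β.
Posterior: Beta(α+k, β+n−k) = Beta(9.0+5, 2.6+6) = Beta(14.0, 8.6).
Mode of Beta(a,b) for a,b>1 is (a−1)/(a+b−2) = 13.0/20.6 = 0.6311.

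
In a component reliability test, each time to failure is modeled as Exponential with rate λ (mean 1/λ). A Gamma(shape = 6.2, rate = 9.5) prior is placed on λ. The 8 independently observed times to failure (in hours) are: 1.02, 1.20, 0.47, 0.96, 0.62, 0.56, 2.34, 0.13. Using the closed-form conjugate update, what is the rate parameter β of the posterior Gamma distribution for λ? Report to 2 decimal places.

16.80

With a Gamma(shape α, rate β) prior on the exponential rate λ, the posterior after n observations with total T = Σxᵢ is Gamma(α+n, β+T).
Sum of observations T = 7.30 hours; n = 8.
Posterior: Gamma(6.2+8, 9.5+7.30) = Gamma(14.2, 16.80).
Posterior β = 16.80.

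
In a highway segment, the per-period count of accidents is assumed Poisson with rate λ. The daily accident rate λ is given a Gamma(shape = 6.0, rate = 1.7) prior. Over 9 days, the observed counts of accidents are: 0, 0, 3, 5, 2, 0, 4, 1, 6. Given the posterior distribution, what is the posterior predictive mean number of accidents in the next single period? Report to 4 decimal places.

With a Gamma(shape α, rate β) prior, the Poisson likelihood is conjugate: the posterior is Gamma(α + ΣXᵢ, β + n).
Sum of counts S = 21 over n = 9 days.
Posterior: Gamma(α+S, β+n) = Gamma(6.0+21, 1.7+9) = Gamma(27.0, 10.7).
The predictive distribution for one future period is NegBinom with mean α/β = 2.5234.

2.5234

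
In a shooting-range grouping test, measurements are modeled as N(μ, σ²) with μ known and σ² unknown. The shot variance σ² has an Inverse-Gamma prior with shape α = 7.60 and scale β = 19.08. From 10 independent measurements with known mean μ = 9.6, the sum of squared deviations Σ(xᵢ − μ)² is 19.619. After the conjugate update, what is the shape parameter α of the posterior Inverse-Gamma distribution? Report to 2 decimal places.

12.60

With known mean μ and an Inverse-Gamma(α, β) prior on σ², the Normal likelihood is conjugate: posterior is Inv-Gamma(α + n/2, β + Σ(xᵢ−μ)²/2).
Posterior: Inv-Gamma(7.60 + 10/2, 19.08 + 19.619/2) = Inv-Gamma(12.60, 28.8895).
Posterior α = 12.60.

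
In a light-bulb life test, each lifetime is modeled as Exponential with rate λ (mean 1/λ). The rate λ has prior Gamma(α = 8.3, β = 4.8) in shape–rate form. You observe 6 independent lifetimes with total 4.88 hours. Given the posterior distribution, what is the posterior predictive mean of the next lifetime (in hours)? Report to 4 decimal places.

With a Gamma(shape α, rate β) prior on the exponential rate λ, the posterior after n observations with total T = Σxᵢ is Gamma(α+n, β+T).
Posterior: Gamma(8.3+6, 4.8+4.88) = Gamma(14.3, 9.68).
The predictive distribution for the next observation is Lomax; its mean is β/(α−1) = 9.68/13.3 = 0.7278.

0.7278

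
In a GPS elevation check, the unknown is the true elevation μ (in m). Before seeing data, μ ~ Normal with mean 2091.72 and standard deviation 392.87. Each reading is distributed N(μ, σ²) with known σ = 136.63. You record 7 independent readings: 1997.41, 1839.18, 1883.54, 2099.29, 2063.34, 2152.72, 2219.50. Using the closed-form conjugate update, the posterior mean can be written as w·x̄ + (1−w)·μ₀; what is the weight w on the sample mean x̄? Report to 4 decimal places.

For Normal data with known variance σ², a Normal(μ₀, σ₀²) prior on μ is conjugate. Posterior precision = 1/σ₀² + n/σ²; posterior mean is the precision-weighted average of μ₀ and x̄.
σ₀² = 392.87² = 154346.8369, σ² = 136.63² = 18667.7569. Prior precision 1/σ₀² = 1/154346.8369; data precision n/σ² = 7/18667.7569.
w = (n/σ²)/(1/σ₀² + n/σ²) = n·σ₀²/(σ² + n·σ₀²) = 7·154346.8369/(18667.7569 + 7·154346.8369) = 1080427.8583/1099095.6152 = 0.9830.

0.9830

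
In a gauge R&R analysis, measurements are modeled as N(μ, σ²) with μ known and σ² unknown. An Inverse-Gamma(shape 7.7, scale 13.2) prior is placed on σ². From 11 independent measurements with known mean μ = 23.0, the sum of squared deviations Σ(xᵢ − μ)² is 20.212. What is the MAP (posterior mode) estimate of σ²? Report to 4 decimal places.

1.6413

With known mean μ and an Inverse-Gamma(α, β) prior on σ², the Normal likelihood is conjugate: posterior is Inv-Gamma(α + n/2, β + Σ(xᵢ−μ)²/2).
Posterior: Inv-Gamma(7.7 + 11/2, 13.2 + 20.212/2) = Inv-Gamma(13.20, 23.3060).
Mode = β/(α+1) = 23.3060/14.20 = 1.6413.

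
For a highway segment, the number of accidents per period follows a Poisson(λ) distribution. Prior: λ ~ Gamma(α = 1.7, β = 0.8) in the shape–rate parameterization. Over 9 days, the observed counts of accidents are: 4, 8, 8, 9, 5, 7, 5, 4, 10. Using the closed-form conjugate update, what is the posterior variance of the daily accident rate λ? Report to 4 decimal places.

With a Gamma(shape α, rate β) prior, the Poisson likelihood is conjugate: the posterior is Gamma(α + ΣXᵢ, β + n).
Sum of counts S = 60 over n = 9 days.
Posterior: Gamma(α+S, β+n) = Gamma(1.7+60, 0.8+9) = Gamma(61.7, 9.8).
Var = α/β² = 61.7/9.8² = 0.6424.

0.6424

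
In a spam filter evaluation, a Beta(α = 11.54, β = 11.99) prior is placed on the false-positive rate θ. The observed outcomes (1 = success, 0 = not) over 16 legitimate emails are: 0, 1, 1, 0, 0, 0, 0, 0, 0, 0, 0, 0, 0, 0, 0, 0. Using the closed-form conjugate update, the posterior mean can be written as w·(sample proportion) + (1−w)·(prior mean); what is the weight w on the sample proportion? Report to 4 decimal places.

0.4048

The Beta prior is conjugate to a Binomial/Bernoulli likelihood; the update adds successes to α and failures to β.
Posterior mean = (α₀+k)/(α₀+β₀+n) = [n/(α₀+β₀+n)]·(k/n) + [(α₀+β₀)/(α₀+β₀+n)]·α₀/(α₀+β₀), so only n and the prior enter the weight.
The weight on the data is w = n/(α₀+β₀+n) = 16/(11.54+11.99+16) = 16/39.53 = 0.4048.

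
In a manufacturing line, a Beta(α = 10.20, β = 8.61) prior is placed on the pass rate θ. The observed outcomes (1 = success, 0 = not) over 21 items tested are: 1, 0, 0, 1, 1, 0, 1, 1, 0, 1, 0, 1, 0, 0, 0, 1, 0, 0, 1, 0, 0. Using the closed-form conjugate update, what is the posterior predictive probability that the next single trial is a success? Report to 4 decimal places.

The Beta prior is conjugate to a Binomial/Bernoulli likelihood; the update adds successes to α and failures to β.
Posterior: Beta(α+k, β+n−k) = Beta(10.20+9, 8.61+12) = Beta(19.20, 20.61).
For a single future Bernoulli trial, P(success | data) = α/(α+β) = 0.4823.

0.4823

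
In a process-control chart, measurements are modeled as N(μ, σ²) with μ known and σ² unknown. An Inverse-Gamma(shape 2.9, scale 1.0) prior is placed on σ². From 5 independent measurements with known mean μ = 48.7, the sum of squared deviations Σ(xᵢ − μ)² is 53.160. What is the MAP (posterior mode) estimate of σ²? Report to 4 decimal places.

With known mean μ and an Inverse-Gamma(α, β) prior on σ², the Normal likelihood is conjugate: posterior is Inv-Gamma(α + n/2, β + Σ(xᵢ−μ)²/2).
Posterior: Inv-Gamma(2.9 + 5/2, 1.0 + 53.160/2) = Inv-Gamma(5.40, 27.5800).
Mode = β/(α+1) = 27.5800/6.40 = 4.3094.

4.3094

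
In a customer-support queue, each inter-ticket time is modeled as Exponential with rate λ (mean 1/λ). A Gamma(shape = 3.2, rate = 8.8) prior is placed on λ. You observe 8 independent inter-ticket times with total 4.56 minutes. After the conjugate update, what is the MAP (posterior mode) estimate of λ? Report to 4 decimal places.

0.7635

With a Gamma(shape α, rate β) prior on the exponential rate λ, the posterior after n observations with total T = Σxᵢ is Gamma(α+n, β+T).
Posterior: Gamma(3.2+8, 8.8+4.56) = Gamma(11.2, 13.36).
Mode = (α−1)/β = 0.7635.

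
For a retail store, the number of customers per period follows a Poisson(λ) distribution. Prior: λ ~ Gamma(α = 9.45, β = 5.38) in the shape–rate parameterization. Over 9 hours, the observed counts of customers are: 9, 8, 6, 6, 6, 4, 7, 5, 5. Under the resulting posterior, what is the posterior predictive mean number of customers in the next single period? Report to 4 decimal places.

With a Gamma(shape α, rate β) prior, the Poisson likelihood is conjugate: the posterior is Gamma(α + ΣXᵢ, β + n).
Sum of counts S = 56 over n = 9 hours.
Posterior: Gamma(α+S, β+n) = Gamma(9.45+56, 5.38+9) = Gamma(65.45, 14.38).
The predictive distribution for one future period is NegBinom with mean α/β = 4.5515.

4.5515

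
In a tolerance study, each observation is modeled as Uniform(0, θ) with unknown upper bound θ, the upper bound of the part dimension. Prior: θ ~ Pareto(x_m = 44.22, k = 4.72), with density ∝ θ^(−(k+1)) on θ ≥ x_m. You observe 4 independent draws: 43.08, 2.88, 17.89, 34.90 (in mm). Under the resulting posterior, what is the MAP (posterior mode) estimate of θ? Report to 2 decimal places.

A Pareto(scale x_m, shape k) prior on the upper bound θ of Uniform(0, θ) is conjugate: posterior is Pareto(max(x_m, max xᵢ), k + n).
Sample maximum = 43.08; prior scale x_m = 44.22 → posterior scale = max = 44.22.
Posterior shape = 4.72 + 4 = 8.72.
The Pareto density is decreasing on [x_m, ∞), so the mode is x_m = 44.22.

44.22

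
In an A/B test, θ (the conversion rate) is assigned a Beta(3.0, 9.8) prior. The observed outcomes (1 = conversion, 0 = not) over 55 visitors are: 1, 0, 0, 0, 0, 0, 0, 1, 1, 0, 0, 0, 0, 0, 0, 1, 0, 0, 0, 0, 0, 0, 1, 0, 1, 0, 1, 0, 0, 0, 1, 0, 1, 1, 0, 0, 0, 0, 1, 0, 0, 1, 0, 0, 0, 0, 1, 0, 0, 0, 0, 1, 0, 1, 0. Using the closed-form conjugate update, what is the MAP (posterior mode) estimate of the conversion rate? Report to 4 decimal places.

0.2584

The Beta prior is conjugate to a Binomial/Bernoulli likelihood; the update adds successes to α and failures to β.
Posterior: Beta(α+k, β+n−k) = Beta(3.0+15, 9.8+40) = Beta(18.0, 49.8).
Mode of Beta(a,b) for a,b>1 is (a−1)/(a+b−2) = 17.0/65.8 = 0.2584.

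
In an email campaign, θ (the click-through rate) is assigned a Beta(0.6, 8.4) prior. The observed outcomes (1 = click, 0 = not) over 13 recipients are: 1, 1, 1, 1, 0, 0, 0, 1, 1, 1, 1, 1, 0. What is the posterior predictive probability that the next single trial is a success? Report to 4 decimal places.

0.4364

The Beta prior is conjugate to a Binomial/Bernoulli likelihood; the update adds successes to α and failures to β.
Posterior: Beta(α+k, β+n−k) = Beta(0.6+9, 8.4+4) = Beta(9.6, 12.4).
For a single future Bernoulli trial, P(success | data) = α/(α+β) = 0.4364.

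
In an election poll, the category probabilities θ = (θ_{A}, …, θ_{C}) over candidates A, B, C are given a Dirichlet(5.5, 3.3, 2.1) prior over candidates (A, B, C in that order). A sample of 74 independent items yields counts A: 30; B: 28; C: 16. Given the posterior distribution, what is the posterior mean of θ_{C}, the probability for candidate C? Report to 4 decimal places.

The Dirichlet prior is conjugate to the Multinomial likelihood: each posterior αⱼ = prior αⱼ + observed count nⱼ.
Posterior concentration: (35.5, 31.3, 18.1), total = 84.9.
E[θ_{C}|data] = α_{C}/Σα = 18.1/84.9 = 0.2132.

0.2132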